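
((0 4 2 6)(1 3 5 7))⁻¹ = (0 6 2 4)(1 7 5 3)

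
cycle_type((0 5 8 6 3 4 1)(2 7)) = 2.7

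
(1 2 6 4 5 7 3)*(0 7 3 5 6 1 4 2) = (0 7 5 3 4 6 2 1)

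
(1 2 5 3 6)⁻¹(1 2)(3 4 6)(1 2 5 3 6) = (1 6 4)(2 5)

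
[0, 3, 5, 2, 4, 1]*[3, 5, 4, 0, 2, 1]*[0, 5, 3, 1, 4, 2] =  [1, 0, 5, 4, 3, 2]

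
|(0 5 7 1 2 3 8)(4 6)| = 14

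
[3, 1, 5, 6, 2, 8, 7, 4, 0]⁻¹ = [8, 1, 4, 0, 7, 2, 3, 6, 5]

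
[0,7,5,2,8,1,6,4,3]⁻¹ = [0,5,3,8,7,2,6,1,4]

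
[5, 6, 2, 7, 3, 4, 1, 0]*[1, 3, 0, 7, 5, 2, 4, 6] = [2, 4, 0, 6, 7, 5, 3, 1]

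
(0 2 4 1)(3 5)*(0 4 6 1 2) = (1 4 2 6)(3 5)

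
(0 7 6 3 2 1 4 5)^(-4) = (0 2)(1 7)(3 5)(4 6)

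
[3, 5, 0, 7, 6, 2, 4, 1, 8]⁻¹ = [2, 7, 5, 0, 6, 1, 4, 3, 8]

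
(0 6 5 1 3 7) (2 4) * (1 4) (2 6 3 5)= (0 3 7) (1 5 4 6 2) 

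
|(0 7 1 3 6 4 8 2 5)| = 9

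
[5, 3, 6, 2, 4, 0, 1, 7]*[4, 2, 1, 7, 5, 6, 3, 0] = [6, 7, 3, 1, 5, 4, 2, 0]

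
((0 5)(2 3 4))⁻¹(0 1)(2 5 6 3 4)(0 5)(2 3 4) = (0 6 4 2 3)(1 5)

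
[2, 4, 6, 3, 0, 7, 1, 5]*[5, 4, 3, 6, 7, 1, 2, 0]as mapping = [0→3, 1→7, 2→2, 3→6, 4→5, 5→0, 6→4, 7→1]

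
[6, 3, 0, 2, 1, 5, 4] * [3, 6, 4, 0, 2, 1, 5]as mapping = [0→5, 1→0, 2→3, 3→4, 4→6, 5→1, 6→2]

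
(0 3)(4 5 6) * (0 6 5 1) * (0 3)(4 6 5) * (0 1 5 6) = (0 1 3 6)(4 5)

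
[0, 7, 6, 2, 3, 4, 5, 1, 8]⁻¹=[0, 7, 3, 4, 5, 6, 2, 1, 8]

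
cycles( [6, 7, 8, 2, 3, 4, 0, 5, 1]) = (0 6)(1 7 5 4 3 2 8)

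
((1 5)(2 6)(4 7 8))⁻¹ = (1 5)(2 6)(4 8 7)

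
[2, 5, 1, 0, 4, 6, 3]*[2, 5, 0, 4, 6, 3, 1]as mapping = [0→0, 1→3, 2→5, 3→2, 4→6, 5→1, 6→4]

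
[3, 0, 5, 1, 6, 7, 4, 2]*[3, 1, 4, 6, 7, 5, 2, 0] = [6, 3, 5, 1, 2, 0, 7, 4] 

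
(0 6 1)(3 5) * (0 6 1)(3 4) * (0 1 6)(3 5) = (0 6 1)(4 5)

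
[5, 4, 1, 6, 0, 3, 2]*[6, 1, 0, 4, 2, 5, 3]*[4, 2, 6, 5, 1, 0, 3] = [0, 6, 2, 5, 3, 1, 4]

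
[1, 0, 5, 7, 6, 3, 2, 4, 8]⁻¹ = [1, 0, 6, 5, 7, 2, 4, 3, 8]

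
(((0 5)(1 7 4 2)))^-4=()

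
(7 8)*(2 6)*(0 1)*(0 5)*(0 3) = (0 1 5 3)(2 6)(7 8)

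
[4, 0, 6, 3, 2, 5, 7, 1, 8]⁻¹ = [1, 7, 4, 3, 0, 5, 2, 6, 8]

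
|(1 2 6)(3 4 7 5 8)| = 15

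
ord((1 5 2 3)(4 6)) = 4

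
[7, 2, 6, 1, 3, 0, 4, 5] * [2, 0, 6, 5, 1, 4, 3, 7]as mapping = [0→7, 1→6, 2→3, 3→0, 4→5, 5→2, 6→1, 7→4]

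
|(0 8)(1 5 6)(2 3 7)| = 6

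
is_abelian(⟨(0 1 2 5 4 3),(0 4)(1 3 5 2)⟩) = no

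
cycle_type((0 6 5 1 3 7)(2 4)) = 2.6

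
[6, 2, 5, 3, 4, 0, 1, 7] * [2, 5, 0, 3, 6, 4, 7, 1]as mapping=[0→7, 1→0, 2→4, 3→3, 4→6, 5→2, 6→5, 7→1]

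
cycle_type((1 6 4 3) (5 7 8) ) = 3.4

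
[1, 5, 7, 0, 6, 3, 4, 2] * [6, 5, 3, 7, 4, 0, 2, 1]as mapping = [0→5, 1→0, 2→1, 3→6, 4→2, 5→7, 6→4, 7→3]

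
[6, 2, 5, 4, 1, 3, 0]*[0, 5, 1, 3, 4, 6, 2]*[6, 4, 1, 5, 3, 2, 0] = [1, 4, 0, 3, 2, 5, 6]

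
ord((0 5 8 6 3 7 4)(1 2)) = 14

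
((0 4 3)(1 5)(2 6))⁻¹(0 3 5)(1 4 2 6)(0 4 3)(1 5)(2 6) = (0 1 4)(2 5 3 6)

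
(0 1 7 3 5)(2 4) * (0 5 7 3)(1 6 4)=(0 6 4 2 1 3 7)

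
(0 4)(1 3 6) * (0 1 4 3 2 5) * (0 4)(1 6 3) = (0 1 2 5 4 6)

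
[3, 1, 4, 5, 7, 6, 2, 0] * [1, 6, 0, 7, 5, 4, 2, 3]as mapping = [0→7, 1→6, 2→5, 3→4, 4→3, 5→2, 6→0, 7→1]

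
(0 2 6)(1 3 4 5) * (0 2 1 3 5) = (0 1 5 3 4)(2 6)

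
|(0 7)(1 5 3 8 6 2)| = 6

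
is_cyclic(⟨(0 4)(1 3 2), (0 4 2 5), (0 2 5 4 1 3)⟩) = no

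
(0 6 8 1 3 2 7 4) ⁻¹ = (0 4 7 2 3 1 8 6) 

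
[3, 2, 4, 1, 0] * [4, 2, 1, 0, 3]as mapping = [0→0, 1→1, 2→3, 3→2, 4→4]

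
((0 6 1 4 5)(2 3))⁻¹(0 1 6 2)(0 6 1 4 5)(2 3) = (1 3 6 4)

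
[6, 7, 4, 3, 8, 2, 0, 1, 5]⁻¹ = [6, 7, 5, 3, 2, 8, 0, 1, 4]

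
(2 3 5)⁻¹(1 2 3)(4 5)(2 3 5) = (1 3 5)(2 4)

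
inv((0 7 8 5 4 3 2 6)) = (0 6 2 3 4 5 8 7)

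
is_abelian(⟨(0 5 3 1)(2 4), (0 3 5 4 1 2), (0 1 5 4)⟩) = no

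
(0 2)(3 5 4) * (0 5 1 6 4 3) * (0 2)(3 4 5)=(1 6 5 4 2 3)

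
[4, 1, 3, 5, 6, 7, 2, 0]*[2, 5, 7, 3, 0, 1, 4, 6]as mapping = [0→0, 1→5, 2→3, 3→1, 4→4, 5→6, 6→7, 7→2]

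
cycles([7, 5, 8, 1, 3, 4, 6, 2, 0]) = (0 7 2 8)(1 5 4 3)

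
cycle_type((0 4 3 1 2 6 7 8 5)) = 9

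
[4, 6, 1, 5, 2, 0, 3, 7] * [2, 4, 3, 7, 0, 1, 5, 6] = [0, 5, 4, 1, 3, 2, 7, 6]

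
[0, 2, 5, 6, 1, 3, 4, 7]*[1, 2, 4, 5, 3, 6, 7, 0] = [1, 4, 6, 7, 2, 5, 3, 0]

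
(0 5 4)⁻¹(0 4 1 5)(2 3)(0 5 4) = (0 1 4 5)(2 3)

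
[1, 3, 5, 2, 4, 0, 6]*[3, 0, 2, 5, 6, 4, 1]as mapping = [0→0, 1→5, 2→4, 3→2, 4→6, 5→3, 6→1]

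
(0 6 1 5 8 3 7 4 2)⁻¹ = (0 2 4 7 3 8 5 1 6)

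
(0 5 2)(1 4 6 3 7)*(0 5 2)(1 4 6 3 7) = (0 2 5)(1 6 7 4 3)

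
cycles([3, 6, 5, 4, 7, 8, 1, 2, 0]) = (0 3 4 7 2 5 8) (1 6) 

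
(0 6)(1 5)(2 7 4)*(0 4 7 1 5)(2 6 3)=(0 3 2 1)(4 6)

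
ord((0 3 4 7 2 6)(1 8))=6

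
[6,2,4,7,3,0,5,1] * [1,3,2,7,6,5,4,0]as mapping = [0→4,1→2,2→6,3→0,4→7,5→1,6→5,7→3]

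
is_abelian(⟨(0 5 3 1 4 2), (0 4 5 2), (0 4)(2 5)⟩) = no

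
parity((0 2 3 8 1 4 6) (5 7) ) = odd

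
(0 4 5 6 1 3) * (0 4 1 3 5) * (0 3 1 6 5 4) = (0 6 1 4 3)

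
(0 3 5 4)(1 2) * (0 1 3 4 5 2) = (0 4 1)(2 3)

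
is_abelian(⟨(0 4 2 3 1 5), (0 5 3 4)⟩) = no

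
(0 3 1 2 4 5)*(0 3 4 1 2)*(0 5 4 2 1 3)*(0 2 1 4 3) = (0 1 5 2)(3 4)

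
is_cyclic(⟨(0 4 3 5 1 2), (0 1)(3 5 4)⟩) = no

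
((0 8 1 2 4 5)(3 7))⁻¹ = (0 5 4 2 1 8)(3 7)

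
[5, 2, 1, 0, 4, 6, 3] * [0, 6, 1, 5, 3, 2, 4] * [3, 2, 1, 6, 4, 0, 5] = [1, 2, 5, 3, 6, 4, 0]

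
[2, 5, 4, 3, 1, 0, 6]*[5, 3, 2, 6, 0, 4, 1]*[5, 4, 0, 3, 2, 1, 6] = [0, 2, 5, 6, 3, 1, 4]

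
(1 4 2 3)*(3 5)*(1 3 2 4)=(2 5)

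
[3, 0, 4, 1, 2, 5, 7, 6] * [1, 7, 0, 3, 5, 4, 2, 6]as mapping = [0→3, 1→1, 2→5, 3→7, 4→0, 5→4, 6→6, 7→2]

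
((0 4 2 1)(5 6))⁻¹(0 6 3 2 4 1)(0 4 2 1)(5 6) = (0 4 5 3 1 2)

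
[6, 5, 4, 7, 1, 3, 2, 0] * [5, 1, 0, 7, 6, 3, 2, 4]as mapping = [0→2, 1→3, 2→6, 3→4, 4→1, 5→7, 6→0, 7→5]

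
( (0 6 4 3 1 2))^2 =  (0 4 1)(2 6 3)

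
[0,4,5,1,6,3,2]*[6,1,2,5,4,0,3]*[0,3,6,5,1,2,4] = [4,1,0,3,5,2,6]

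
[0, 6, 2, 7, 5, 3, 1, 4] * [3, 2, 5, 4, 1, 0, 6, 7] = [3, 6, 5, 7, 0, 4, 2, 1]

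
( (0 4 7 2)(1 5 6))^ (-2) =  (0 7)(1 5 6)(2 4)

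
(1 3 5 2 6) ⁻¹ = (1 6 2 5 3) 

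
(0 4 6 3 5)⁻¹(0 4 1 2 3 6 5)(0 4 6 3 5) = (0 4 6 1 2 5 3)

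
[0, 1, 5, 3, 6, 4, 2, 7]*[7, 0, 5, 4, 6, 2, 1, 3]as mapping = [0→7, 1→0, 2→2, 3→4, 4→1, 5→6, 6→5, 7→3]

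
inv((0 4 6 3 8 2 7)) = (0 7 2 8 3 6 4)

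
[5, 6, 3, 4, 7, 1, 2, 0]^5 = [3, 7, 5, 1, 6, 4, 0, 2]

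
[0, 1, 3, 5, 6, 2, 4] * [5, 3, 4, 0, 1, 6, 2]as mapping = [0→5, 1→3, 2→0, 3→6, 4→2, 5→4, 6→1]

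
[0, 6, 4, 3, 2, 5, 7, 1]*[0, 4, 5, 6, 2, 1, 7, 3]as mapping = [0→0, 1→7, 2→2, 3→6, 4→5, 5→1, 6→3, 7→4]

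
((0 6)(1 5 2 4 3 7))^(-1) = (0 6)(1 7 3 4 2 5)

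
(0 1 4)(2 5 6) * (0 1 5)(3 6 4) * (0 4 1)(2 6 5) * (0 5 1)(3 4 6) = (0 2 6 3 1 4 5)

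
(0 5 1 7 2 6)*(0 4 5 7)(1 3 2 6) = (0 7 6 4 5 3 2 1)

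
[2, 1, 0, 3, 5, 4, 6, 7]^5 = [2, 1, 0, 3, 5, 4, 6, 7]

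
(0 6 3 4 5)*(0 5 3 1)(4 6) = (0 4 3 6 1)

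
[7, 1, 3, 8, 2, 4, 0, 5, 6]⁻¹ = [6, 1, 4, 2, 5, 7, 8, 0, 3]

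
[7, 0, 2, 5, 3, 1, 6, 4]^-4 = [4, 7, 2, 1, 5, 0, 6, 3]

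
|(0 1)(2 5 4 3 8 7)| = 6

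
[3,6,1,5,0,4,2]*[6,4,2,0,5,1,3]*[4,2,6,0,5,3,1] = [4,0,5,2,1,3,6]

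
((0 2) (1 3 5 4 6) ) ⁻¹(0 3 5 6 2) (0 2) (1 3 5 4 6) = (0 2 5 4 1) 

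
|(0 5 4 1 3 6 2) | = 7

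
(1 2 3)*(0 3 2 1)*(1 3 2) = (0 2 1 3)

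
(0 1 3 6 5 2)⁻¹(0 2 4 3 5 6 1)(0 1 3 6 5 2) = (0 4 6 2 5 3 1)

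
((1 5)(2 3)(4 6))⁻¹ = (1 5)(2 3)(4 6)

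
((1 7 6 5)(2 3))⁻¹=(1 5 6 7)(2 3)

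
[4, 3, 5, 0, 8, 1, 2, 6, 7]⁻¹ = [3, 5, 6, 1, 0, 2, 7, 8, 4]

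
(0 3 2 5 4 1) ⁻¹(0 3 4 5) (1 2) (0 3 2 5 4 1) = (0 5) (1 4 3 2) 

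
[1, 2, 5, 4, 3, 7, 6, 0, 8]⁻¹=[7, 0, 1, 4, 3, 2, 6, 5, 8]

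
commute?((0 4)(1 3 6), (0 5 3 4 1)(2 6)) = no:(0 4)(1 3 6) * (0 5 3 4 1)(2 6) = (0 1 4 5 3 2 6), (0 5 3 4 1)(2 6) * (0 4)(1 3 6) = (0 5 6 2 1 4 3)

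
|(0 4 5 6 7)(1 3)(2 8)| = 10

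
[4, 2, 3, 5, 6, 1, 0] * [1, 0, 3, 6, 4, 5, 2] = [4, 3, 6, 5, 2, 0, 1]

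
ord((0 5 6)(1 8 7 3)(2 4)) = 12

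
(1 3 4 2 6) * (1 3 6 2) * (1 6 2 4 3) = (1 2 4 6)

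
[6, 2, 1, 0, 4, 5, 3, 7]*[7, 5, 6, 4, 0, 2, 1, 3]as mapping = [0→1, 1→6, 2→5, 3→7, 4→0, 5→2, 6→4, 7→3]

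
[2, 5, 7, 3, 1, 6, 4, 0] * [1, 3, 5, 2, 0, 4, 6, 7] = [5, 4, 7, 2, 3, 6, 0, 1]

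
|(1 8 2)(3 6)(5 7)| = 6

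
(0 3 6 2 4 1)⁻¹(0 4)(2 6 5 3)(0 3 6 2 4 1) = (1 3)(2 5 6 4)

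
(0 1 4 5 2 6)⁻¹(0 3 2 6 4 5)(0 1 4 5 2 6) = (0 5 2 1 3 6)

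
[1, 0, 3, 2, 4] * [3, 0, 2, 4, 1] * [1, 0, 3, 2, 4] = [1, 2, 4, 3, 0]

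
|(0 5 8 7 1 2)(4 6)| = 6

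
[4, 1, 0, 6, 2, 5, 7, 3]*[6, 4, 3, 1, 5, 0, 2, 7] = [5, 4, 6, 2, 3, 0, 7, 1]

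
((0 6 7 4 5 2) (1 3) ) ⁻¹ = (0 2 5 4 7 6) (1 3) 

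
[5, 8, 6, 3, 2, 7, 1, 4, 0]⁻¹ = [8, 6, 4, 3, 7, 0, 2, 5, 1]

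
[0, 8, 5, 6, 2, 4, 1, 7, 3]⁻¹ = [0, 6, 4, 8, 5, 2, 3, 7, 1]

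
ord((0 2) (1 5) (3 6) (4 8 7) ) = 6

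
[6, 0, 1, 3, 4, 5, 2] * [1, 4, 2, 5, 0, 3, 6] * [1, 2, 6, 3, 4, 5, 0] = [0, 2, 4, 5, 1, 3, 6]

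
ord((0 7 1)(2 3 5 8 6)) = 15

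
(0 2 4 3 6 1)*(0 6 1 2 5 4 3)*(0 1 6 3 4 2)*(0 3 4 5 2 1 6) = (0 2 5 1 4 6 3)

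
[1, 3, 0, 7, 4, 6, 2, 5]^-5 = [3, 7, 1, 5, 4, 2, 0, 6]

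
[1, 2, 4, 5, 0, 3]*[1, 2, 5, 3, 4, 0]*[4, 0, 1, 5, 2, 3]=[1, 3, 2, 4, 0, 5]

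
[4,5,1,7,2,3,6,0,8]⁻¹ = [7,2,4,5,0,1,6,3,8]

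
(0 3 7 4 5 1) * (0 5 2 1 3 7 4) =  (0 7)(1 5 3 4 2)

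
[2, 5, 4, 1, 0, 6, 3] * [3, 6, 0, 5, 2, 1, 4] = [0, 1, 2, 6, 3, 4, 5]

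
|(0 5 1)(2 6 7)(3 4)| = 6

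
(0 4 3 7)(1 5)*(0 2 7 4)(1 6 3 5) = (2 7)(3 4 5 6)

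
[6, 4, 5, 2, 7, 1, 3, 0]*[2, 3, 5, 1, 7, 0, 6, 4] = [6, 7, 0, 5, 4, 3, 1, 2]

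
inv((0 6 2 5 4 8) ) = (0 8 4 5 2 6) 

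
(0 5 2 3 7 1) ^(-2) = (0 7 2) (1 3 5) 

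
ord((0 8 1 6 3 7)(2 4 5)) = 6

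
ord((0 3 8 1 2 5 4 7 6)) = 9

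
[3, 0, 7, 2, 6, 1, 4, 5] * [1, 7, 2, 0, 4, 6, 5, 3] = [0, 1, 3, 2, 5, 7, 4, 6]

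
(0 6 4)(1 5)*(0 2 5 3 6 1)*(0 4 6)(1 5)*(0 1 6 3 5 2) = (0 2 6 3 1 5 4)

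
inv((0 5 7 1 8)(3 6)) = (0 8 1 7 5)(3 6)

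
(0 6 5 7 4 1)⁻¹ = (0 1 4 7 5 6)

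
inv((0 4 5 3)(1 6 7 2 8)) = (0 3 5 4)(1 8 2 7 6)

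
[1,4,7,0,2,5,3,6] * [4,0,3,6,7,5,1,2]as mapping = [0→0,1→7,2→2,3→4,4→3,5→5,6→6,7→1]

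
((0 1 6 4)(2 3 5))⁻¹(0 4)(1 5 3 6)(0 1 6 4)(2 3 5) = (0 1)(2 5 4 6)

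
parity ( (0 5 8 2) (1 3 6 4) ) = even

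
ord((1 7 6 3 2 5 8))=7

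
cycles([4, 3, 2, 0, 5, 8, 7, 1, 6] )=(0 4 5 8 6 7 1 3) 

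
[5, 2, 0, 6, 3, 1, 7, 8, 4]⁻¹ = [2, 5, 1, 4, 8, 0, 3, 6, 7]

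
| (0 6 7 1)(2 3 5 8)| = 4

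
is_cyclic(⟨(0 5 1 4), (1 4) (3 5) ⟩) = no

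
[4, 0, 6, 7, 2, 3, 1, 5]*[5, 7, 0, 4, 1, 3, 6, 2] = [1, 5, 6, 2, 0, 4, 7, 3]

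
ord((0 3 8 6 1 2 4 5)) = 8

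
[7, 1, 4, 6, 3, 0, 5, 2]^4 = [3, 1, 5, 7, 0, 4, 2, 6]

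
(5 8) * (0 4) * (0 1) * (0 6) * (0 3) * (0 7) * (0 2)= (0 4 1 6 3 7 2)(5 8)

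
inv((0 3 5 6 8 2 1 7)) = (0 7 1 2 8 6 5 3)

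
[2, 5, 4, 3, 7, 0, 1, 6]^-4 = [7, 2, 6, 3, 1, 4, 0, 5]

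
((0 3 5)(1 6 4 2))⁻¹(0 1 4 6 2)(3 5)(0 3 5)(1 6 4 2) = (0 5)(1 3 6 2 4)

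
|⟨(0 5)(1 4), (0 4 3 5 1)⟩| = 60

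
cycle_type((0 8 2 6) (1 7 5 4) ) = 4^2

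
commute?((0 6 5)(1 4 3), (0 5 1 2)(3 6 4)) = no:(0 6 5)(1 4 3) * (0 5 1 2)(3 6 4) = (0 4 6 1 3 2), (0 5 1 2)(3 6 4) * (0 6 5)(1 4 3) = (1 2 6 3 5 4)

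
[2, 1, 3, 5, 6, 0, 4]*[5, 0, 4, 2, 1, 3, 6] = [4, 0, 2, 3, 6, 5, 1]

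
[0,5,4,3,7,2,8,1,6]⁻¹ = [0,7,5,3,2,1,8,4,6]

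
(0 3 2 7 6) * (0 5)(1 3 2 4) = (0 2 7 6 5)(1 3 4)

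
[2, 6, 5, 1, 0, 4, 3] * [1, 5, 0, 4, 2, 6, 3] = [0, 3, 6, 5, 1, 2, 4]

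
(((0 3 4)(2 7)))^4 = (0 3 4)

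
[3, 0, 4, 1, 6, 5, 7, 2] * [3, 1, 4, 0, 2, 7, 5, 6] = [0, 3, 2, 1, 5, 7, 6, 4]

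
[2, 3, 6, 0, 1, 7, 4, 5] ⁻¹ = [3, 4, 0, 1, 6, 7, 2, 5] 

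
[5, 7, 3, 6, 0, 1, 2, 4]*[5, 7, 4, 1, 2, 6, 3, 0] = [6, 0, 1, 3, 5, 7, 4, 2]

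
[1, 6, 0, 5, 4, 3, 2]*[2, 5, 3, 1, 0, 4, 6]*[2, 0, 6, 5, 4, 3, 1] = [3, 1, 6, 4, 2, 0, 5]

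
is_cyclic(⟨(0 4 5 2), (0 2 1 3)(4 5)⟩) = no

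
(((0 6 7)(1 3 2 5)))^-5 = (0 6 7)(1 5 2 3)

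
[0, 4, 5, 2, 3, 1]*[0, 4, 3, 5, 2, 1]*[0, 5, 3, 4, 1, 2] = [0, 3, 5, 4, 2, 1]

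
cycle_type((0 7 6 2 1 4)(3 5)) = 2.6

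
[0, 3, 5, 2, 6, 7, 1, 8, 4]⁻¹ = [0, 6, 3, 1, 8, 2, 4, 5, 7]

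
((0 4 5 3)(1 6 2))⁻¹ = (0 3 5 4)(1 2 6)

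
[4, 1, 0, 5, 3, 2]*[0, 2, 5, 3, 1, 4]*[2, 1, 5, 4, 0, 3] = [1, 5, 2, 0, 4, 3]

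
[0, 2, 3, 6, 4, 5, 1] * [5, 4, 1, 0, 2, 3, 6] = [5, 1, 0, 6, 2, 3, 4]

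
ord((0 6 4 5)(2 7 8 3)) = 4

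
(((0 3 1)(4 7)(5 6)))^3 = (4 7)(5 6)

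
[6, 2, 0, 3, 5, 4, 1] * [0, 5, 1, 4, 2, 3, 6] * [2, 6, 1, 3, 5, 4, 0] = [0, 6, 2, 5, 3, 1, 4]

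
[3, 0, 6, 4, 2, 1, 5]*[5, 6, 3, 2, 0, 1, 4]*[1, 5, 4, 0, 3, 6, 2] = [4, 6, 3, 1, 0, 2, 5]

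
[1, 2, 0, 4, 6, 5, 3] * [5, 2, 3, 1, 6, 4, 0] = [2, 3, 5, 6, 0, 4, 1]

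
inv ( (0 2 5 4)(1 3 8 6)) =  (0 4 5 2)(1 6 8 3)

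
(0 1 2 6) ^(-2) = (0 2) (1 6) 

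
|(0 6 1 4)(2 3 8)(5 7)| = 12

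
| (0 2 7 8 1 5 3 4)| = 8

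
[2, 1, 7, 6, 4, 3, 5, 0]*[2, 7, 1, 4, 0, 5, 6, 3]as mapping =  [0→1, 1→7, 2→3, 3→6, 4→0, 5→4, 6→5, 7→2]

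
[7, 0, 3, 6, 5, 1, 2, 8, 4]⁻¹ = [1, 5, 6, 2, 8, 4, 3, 0, 7]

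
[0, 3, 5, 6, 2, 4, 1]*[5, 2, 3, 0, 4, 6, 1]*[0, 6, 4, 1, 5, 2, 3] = [2, 0, 3, 6, 1, 5, 4]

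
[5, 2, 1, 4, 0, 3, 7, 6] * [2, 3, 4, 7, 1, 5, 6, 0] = [5, 4, 3, 1, 2, 7, 0, 6]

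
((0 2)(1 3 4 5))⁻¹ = (0 2)(1 5 4 3)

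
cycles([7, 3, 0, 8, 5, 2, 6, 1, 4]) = (0 7 1 3 8 4 5 2)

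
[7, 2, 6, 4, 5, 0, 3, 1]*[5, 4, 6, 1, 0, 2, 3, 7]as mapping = [0→7, 1→6, 2→3, 3→0, 4→2, 5→5, 6→1, 7→4]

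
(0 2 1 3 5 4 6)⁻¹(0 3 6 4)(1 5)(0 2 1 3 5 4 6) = (0 6 2 5)(3 4)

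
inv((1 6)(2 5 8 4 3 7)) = (1 6)(2 7 3 4 8 5)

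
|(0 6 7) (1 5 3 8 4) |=15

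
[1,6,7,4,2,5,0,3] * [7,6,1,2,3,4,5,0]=[6,5,0,3,1,4,7,2]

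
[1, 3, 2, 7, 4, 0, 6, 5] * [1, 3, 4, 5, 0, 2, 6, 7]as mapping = [0→3, 1→5, 2→4, 3→7, 4→0, 5→1, 6→6, 7→2]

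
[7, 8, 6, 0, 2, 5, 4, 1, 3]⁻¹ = [3, 7, 4, 8, 6, 5, 2, 0, 1]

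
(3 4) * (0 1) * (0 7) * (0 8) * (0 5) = (0 1 7 8 5)(3 4)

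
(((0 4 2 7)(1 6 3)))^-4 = (1 3 6)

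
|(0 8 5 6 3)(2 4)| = 10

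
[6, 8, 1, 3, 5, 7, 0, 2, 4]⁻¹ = [6, 2, 7, 3, 8, 4, 0, 5, 1]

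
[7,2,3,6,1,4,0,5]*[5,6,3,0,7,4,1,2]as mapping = [0→2,1→3,2→0,3→1,4→6,5→7,6→5,7→4]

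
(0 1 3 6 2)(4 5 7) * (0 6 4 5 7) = (0 1 3 4 7 5)(2 6)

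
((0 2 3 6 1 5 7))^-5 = (0 3 1 7 2 6 5)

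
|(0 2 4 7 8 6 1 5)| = 8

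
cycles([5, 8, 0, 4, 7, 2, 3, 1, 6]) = (0 5 2) (1 8 6 3 4 7) 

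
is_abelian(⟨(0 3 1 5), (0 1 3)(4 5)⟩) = no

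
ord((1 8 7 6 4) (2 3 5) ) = 15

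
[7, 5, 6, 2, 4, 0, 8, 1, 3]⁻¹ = [5, 7, 3, 8, 4, 1, 2, 0, 6]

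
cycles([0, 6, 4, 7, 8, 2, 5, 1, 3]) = (1 6 5 2 4 8 3 7)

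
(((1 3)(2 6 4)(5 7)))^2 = (2 4 6)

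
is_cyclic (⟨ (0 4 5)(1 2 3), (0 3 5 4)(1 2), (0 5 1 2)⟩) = no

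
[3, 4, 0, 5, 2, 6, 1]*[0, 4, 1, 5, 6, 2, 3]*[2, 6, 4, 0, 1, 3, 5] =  [3, 5, 2, 4, 6, 0, 1]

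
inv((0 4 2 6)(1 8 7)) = (0 6 2 4)(1 7 8)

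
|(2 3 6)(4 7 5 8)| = 12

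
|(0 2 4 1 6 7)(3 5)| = 6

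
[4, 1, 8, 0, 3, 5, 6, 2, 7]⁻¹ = [3, 1, 7, 4, 0, 5, 6, 8, 2]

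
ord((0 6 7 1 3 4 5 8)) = 8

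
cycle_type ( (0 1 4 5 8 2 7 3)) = 8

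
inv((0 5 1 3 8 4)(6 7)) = (0 4 8 3 1 5)(6 7)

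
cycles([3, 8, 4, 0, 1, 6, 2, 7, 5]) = (0 3)(1 8 5 6 2 4)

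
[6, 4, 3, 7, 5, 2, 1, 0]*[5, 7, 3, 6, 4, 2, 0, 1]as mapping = [0→0, 1→4, 2→6, 3→1, 4→2, 5→3, 6→7, 7→5]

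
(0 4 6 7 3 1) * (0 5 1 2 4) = (1 5)(2 4 6 7 3)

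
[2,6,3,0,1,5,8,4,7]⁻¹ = [3,4,0,2,7,5,1,8,6]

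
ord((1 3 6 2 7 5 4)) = 7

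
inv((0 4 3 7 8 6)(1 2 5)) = (0 6 8 7 3 4)(1 5 2)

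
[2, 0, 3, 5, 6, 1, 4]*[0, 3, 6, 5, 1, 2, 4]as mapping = [0→6, 1→0, 2→5, 3→2, 4→4, 5→3, 6→1]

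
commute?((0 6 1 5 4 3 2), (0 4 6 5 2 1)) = no:(0 6 1 5 4 3 2)*(0 4 6 5 2 1) = (0 5 6)(1 2 4 3), (0 4 6 5 2 1)*(0 6 1 5 4 3 2) = (0 3 2 5)(1 6 4)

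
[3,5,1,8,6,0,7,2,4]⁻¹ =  [5,2,7,0,8,1,4,6,3]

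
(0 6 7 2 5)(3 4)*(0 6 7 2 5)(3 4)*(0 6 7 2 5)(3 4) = (0 2 6 5 7)(3 4)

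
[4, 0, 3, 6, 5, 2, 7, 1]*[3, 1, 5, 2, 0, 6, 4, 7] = [0, 3, 2, 4, 6, 5, 7, 1]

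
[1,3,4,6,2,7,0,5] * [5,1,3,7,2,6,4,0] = [1,7,2,4,3,0,5,6]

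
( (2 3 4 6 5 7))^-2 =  (2 5 4)(3 7 6)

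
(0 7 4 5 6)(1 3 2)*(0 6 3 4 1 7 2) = (0 2 7 1 4 5 3)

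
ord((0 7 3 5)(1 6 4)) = 12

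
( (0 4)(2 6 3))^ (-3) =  (0 4)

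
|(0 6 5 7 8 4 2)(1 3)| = 14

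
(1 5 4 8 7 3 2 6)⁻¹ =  (1 6 2 3 7 8 4 5)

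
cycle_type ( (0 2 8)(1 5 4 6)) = 3.4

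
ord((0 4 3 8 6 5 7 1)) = 8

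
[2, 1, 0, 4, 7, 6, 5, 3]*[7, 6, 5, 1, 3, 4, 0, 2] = [5, 6, 7, 3, 2, 0, 4, 1]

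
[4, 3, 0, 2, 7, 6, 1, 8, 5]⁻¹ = [2, 6, 3, 1, 0, 8, 5, 4, 7]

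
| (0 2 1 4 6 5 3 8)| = 8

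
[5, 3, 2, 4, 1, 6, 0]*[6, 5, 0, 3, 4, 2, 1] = [2, 3, 0, 4, 5, 1, 6]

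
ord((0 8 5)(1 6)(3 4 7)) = 6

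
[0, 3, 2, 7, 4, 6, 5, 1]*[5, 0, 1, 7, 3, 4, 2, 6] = [5, 7, 1, 6, 3, 2, 4, 0]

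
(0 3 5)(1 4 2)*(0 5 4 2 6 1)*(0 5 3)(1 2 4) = (1 4 6 2 5 3)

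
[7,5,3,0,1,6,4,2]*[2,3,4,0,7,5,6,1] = [1,5,0,2,3,6,7,4]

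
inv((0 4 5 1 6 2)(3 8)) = (0 2 6 1 5 4)(3 8)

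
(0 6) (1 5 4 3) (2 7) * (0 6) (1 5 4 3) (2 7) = (1 4) (3 5) 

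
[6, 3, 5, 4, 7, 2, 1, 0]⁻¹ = [7, 6, 5, 1, 3, 2, 0, 4]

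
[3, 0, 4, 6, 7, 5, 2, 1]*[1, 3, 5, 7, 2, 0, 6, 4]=[7, 1, 2, 6, 4, 0, 5, 3]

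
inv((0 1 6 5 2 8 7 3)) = (0 3 7 8 2 5 6 1)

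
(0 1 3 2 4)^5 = ()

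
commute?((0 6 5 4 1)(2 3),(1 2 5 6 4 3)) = no:(0 6 5 4 1)(2 3)*(1 2 5 6 4 3) = (0 4 2 1)(3 5),(1 2 5 6 4 3)*(0 6 5 4 1)(2 3) = (0 6 1 3)(2 4)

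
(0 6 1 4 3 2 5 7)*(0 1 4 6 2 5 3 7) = (0 2 3 5)(1 6 4 7)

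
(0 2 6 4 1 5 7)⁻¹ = (0 7 5 1 4 6 2)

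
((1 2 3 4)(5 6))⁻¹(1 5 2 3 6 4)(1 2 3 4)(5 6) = (1 2 6 3 4 5)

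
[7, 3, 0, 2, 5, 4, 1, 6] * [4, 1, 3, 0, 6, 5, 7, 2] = [2, 0, 4, 3, 5, 6, 1, 7]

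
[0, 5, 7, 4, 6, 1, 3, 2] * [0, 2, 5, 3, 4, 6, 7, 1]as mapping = [0→0, 1→6, 2→1, 3→4, 4→7, 5→2, 6→3, 7→5]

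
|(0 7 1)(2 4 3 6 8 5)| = 6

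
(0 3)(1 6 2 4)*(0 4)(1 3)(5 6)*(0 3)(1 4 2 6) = (0 4)(1 5)(2 3)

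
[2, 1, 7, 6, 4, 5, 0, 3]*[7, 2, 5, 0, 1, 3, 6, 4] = [5, 2, 4, 6, 1, 3, 7, 0]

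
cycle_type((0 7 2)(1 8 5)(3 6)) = 2.3^2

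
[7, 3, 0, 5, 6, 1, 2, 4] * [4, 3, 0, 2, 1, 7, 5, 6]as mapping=[0→6, 1→2, 2→4, 3→7, 4→5, 5→3, 6→0, 7→1]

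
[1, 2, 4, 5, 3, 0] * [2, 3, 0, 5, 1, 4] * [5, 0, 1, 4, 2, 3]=[4, 5, 0, 2, 3, 1]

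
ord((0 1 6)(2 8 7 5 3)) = 15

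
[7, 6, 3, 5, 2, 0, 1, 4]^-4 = [4, 1, 5, 0, 3, 7, 6, 2]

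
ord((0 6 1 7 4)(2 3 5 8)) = 20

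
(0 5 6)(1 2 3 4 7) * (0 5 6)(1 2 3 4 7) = (0 6 5)(1 3 7 2 4)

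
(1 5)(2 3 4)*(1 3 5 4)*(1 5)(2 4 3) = (1 3 5 2)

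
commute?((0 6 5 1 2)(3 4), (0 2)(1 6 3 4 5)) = no:(0 6 5 1 2)(3 4)*(0 2)(1 6 3 4 5) = (0 3 5 6 1), (0 2)(1 6 3 4 5)*(0 6 5 1 2)(3 4) = (1 5 2 6 4)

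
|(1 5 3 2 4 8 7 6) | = 8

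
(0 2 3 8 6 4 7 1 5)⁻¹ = (0 5 1 7 4 6 8 3 2)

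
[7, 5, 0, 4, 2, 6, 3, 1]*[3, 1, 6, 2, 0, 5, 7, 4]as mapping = [0→4, 1→5, 2→3, 3→0, 4→6, 5→7, 6→2, 7→1]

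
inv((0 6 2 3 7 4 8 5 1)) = (0 1 5 8 4 7 3 2 6)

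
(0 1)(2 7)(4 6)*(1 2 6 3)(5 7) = (0 2 5 7 6 4 3 1)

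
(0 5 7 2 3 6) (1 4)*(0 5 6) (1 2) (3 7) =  (0 6 5 3) (1 4 2 7) 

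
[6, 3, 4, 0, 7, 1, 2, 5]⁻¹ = [3, 5, 6, 1, 2, 7, 0, 4]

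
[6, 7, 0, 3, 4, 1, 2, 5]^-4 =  [2, 5, 6, 3, 4, 7, 0, 1]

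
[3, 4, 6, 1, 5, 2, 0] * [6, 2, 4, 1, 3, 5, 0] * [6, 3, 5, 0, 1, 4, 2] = [3, 0, 6, 5, 4, 1, 2]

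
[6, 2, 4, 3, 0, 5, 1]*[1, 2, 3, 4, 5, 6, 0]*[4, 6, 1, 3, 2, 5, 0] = [4, 3, 5, 2, 6, 0, 1]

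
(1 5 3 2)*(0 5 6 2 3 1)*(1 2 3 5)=(0 1 6 3 5 2)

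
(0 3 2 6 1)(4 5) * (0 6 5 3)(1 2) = (1 6 2 5 4 3)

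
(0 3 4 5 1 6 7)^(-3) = (0 1 3 6 4 7 5)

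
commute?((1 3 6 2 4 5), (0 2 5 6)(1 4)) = no:(1 3 6 2 4 5) * (0 2 5 6)(1 4) = (0 2 1 3)(4 6 5), (0 2 5 6)(1 4) * (1 3 6 2 4 5) = (0 4 3 6)(1 5 2)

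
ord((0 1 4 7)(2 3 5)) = 12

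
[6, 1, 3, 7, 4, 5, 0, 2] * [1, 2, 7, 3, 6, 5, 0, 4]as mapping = [0→0, 1→2, 2→3, 3→4, 4→6, 5→5, 6→1, 7→7]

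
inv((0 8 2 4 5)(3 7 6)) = (0 5 4 2 8)(3 6 7)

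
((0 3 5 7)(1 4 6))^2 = (0 5)(1 6 4)(3 7)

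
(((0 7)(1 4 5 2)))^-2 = (1 5)(2 4)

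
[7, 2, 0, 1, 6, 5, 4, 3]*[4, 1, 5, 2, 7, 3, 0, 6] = [6, 5, 4, 1, 0, 3, 7, 2]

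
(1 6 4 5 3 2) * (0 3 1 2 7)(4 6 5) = (0 3 7)(1 5)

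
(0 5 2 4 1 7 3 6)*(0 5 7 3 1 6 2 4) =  (0 7 1 3 2)(4 6 5)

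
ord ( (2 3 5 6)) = 4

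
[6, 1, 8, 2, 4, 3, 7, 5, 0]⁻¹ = [8, 1, 3, 5, 4, 7, 0, 6, 2]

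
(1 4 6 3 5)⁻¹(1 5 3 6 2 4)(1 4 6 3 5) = (1 5 3 2 6 4)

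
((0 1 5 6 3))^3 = (0 6 1 3 5)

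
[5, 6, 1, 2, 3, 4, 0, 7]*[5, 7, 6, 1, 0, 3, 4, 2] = [3, 4, 7, 6, 1, 0, 5, 2]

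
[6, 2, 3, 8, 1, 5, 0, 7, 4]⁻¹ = [6, 4, 1, 2, 8, 5, 0, 7, 3]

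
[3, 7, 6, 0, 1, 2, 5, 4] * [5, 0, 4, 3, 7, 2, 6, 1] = [3, 1, 6, 5, 0, 4, 2, 7]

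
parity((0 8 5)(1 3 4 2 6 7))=odd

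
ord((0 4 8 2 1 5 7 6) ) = 8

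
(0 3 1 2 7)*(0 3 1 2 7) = (0 1 7 3 2)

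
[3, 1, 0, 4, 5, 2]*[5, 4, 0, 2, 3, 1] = [2, 4, 5, 3, 1, 0]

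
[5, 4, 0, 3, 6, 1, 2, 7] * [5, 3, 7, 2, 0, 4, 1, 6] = [4, 0, 5, 2, 1, 3, 7, 6]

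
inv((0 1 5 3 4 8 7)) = (0 7 8 4 3 5 1)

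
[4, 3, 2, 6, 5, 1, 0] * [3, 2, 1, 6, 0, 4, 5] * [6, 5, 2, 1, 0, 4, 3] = [6, 3, 5, 4, 0, 2, 1]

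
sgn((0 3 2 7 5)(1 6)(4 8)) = 1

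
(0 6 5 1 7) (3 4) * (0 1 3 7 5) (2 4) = (0 6) (1 5 3 2 4 7) 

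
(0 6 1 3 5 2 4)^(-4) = (0 3 4 1 2 6 5)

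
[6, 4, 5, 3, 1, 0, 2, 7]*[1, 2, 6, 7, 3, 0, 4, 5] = [4, 3, 0, 7, 2, 1, 6, 5]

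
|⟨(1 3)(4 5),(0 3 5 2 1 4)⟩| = 24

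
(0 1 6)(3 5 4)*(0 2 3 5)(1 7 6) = (0 7 6 2 3)(4 5)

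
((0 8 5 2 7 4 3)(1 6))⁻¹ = (0 3 4 7 2 5 8)(1 6)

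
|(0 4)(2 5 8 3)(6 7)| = 4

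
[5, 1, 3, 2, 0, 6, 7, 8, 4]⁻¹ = [4, 1, 3, 2, 8, 0, 5, 6, 7]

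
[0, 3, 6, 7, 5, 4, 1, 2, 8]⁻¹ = [0, 6, 7, 1, 5, 4, 2, 3, 8]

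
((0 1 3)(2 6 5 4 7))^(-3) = (2 5 7 6 4)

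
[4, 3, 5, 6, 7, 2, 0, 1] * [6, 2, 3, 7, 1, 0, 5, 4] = [1, 7, 0, 5, 4, 3, 6, 2]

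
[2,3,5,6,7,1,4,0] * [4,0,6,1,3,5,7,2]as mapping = [0→6,1→1,2→5,3→7,4→2,5→0,6→3,7→4]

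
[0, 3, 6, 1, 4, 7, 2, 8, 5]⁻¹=[0, 3, 6, 1, 4, 8, 2, 5, 7]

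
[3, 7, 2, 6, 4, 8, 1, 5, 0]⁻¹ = [8, 6, 2, 0, 4, 7, 3, 1, 5]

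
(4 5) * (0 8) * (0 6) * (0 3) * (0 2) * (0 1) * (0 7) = (0 8 6 3 2 1 7)(4 5)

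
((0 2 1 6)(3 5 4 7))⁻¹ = (0 6 1 2)(3 7 4 5)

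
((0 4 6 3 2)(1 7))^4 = (0 2 3 6 4)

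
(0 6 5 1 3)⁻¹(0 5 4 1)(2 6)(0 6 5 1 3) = (1 4 3 6)(2 5)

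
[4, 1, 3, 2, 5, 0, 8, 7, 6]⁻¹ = [5, 1, 3, 2, 0, 4, 8, 7, 6]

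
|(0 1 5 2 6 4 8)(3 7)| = 14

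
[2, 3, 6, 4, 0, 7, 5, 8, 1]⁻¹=[4, 8, 0, 1, 3, 6, 2, 5, 7]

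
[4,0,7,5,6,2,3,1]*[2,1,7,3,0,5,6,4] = [0,2,4,5,6,7,3,1]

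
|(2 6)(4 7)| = 2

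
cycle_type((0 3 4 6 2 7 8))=7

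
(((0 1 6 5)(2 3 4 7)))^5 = (0 1 6 5)(2 3 4 7)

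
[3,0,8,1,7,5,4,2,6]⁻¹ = [1,3,7,0,6,5,8,4,2]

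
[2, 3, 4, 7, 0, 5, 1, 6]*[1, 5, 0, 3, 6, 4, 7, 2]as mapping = [0→0, 1→3, 2→6, 3→2, 4→1, 5→4, 6→5, 7→7]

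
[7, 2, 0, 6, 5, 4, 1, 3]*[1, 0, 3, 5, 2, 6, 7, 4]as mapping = [0→4, 1→3, 2→1, 3→7, 4→6, 5→2, 6→0, 7→5]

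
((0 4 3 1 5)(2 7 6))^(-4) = (0 4 3 1 5)(2 6 7)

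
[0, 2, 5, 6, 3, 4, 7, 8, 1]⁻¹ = [0, 8, 1, 4, 5, 2, 3, 6, 7]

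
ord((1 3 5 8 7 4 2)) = 7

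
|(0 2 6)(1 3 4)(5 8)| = 6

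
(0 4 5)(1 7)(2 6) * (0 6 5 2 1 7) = (0 4 2 5 6 1)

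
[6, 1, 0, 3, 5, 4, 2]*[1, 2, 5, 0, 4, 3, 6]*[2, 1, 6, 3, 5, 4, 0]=[0, 6, 1, 2, 3, 5, 4]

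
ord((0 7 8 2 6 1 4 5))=8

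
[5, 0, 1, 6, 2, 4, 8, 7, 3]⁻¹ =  [1, 2, 4, 8, 5, 0, 3, 7, 6]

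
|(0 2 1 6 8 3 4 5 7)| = 9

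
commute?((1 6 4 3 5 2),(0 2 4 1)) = no:(1 6 4 3 5 2)*(0 2 4 1) = (0 2)(1 6)(3 5 4),(0 2 4 1)*(1 6 4 3 5 2) = (0 1)(2 3 5)(4 6)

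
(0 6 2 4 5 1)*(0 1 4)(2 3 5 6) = (0 2)(3 5 4 6)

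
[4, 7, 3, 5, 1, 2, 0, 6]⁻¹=[6, 4, 5, 2, 0, 3, 7, 1]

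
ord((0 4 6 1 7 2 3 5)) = 8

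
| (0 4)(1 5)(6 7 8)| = 6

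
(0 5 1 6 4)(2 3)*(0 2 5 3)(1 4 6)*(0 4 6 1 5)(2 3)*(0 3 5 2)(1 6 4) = (1 2)(4 5)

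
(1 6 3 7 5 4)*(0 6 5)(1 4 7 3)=(0 6 1 5 7)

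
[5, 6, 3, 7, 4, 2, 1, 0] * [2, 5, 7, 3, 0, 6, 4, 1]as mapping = [0→6, 1→4, 2→3, 3→1, 4→0, 5→7, 6→5, 7→2]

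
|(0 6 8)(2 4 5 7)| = 12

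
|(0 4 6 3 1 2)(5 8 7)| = 6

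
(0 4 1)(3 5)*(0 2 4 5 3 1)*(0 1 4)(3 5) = (0 3 5 4 1 2)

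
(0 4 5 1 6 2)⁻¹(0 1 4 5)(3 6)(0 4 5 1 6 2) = (1 4 6 5)(2 3)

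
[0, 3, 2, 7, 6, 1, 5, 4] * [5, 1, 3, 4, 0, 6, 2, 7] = [5, 4, 3, 7, 2, 1, 6, 0]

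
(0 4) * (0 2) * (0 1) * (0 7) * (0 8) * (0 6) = (0 4 2 1 7 8 6)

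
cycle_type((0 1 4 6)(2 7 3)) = 3.4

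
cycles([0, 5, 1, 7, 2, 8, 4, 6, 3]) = (1 5 8 3 7 6 4 2)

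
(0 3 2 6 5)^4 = (0 5 6 2 3)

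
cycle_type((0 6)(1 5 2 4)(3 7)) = 2^2.4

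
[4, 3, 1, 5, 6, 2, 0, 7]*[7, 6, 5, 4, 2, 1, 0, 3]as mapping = [0→2, 1→4, 2→6, 3→1, 4→0, 5→5, 6→7, 7→3]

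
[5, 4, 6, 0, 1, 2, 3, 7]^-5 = [0, 4, 2, 3, 1, 5, 6, 7]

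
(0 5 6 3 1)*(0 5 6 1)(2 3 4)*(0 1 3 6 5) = (0 5 3 1)(2 6 4)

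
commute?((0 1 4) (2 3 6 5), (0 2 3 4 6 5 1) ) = no:(0 1 4) (2 3 6 5) * (0 2 3 4 6 5 1) = (1 6) (2 4) (3 5), (0 2 3 4 6 5 1) * (0 1 4) (2 3 6 5) = (0 3) (2 6) (4 5) 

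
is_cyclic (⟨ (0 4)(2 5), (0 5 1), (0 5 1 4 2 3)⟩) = no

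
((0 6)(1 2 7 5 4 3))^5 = (0 6)(1 3 4 5 7 2)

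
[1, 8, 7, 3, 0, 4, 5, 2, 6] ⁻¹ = [4, 0, 7, 3, 5, 6, 8, 2, 1] 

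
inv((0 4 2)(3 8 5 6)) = (0 2 4)(3 6 5 8)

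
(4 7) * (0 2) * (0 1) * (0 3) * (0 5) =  (0 2 1 3 5)(4 7)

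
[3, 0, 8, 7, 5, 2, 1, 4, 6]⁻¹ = [1, 6, 5, 0, 7, 4, 8, 3, 2]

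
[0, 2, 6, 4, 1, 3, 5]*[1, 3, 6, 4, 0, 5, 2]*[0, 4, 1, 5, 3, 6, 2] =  [4, 2, 1, 0, 5, 3, 6]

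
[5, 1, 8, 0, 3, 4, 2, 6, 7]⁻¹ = [3, 1, 6, 4, 5, 0, 7, 8, 2]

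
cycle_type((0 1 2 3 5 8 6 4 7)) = 9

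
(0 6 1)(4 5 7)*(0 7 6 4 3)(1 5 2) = (0 4 2 1 7 3)(5 6)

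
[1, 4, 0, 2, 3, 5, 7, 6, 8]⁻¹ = [2, 0, 3, 4, 1, 5, 7, 6, 8]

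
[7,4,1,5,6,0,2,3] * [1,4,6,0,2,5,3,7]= [7,2,4,5,3,1,6,0]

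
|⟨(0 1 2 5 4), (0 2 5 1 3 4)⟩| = 720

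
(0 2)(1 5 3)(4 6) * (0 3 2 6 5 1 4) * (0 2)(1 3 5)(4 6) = (0 4 1 3 6 2 5)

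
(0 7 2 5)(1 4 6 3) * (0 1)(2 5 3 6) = (0 7 5 1 4 2 3)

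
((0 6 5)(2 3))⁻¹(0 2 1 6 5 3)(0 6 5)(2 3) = (0 2 6 3 1 5)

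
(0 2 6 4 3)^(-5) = ()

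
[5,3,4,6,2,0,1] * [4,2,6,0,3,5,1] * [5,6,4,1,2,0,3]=[0,5,1,6,3,2,4]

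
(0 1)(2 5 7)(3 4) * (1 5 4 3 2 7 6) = (0 5 6 1)(2 4)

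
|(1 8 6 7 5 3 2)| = 7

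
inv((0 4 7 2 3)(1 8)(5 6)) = (0 3 2 7 4)(1 8)(5 6)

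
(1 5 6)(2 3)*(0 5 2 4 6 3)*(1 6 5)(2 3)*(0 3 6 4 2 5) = (0 1 6 4)(2 3)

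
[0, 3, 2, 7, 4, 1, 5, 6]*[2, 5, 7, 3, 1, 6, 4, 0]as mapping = [0→2, 1→3, 2→7, 3→0, 4→1, 5→5, 6→6, 7→4]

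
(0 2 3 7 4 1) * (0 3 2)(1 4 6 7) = (1 3)(6 7)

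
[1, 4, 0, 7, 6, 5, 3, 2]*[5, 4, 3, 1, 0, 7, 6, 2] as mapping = [0→4, 1→0, 2→5, 3→2, 4→6, 5→7, 6→1, 7→3] 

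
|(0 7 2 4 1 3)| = 6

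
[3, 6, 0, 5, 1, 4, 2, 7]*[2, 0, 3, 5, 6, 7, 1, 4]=[5, 1, 2, 7, 0, 6, 3, 4]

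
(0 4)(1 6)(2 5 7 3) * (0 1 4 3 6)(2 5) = (0 3 5 7 6 4 1)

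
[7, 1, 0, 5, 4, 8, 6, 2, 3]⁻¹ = [2, 1, 7, 8, 4, 3, 6, 0, 5]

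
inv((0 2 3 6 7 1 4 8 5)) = (0 5 8 4 1 7 6 3 2)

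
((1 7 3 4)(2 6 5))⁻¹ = (1 4 3 7)(2 5 6)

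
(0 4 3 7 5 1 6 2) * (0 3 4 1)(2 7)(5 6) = (0 1 5)(2 3)(6 7)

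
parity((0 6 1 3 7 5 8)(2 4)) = odd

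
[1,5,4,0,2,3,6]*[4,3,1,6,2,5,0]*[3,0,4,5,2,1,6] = [5,1,4,2,0,6,3]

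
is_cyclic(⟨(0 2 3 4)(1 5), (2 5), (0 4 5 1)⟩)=no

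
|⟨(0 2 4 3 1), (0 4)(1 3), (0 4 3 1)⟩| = 120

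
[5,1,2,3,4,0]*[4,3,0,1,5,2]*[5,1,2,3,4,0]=[2,3,5,1,0,4]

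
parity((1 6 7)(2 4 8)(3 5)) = odd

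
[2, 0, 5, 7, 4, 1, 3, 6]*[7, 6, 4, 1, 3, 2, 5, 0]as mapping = [0→4, 1→7, 2→2, 3→0, 4→3, 5→6, 6→1, 7→5]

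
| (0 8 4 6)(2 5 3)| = 12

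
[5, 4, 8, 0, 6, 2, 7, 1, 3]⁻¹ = [3, 7, 5, 8, 1, 0, 4, 6, 2]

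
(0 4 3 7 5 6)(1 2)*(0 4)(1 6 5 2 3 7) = (1 3)(2 6 4 7)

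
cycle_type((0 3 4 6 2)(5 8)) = 2.5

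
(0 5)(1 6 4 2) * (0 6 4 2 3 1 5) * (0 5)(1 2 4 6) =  (0 5 1 6 4 3 2)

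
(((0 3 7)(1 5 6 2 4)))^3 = (1 2 5 4 6)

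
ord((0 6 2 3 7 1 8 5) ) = 8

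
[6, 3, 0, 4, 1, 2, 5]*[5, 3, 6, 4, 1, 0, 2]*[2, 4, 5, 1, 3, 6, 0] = [5, 3, 6, 4, 1, 0, 2]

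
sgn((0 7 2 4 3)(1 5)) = -1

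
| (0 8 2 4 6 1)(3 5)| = 6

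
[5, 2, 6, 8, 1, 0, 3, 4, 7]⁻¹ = [5, 4, 1, 6, 7, 0, 2, 8, 3]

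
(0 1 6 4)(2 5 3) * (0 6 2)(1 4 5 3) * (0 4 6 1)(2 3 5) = (0 6 2 5)(1 3 4)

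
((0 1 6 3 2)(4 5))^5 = (4 5)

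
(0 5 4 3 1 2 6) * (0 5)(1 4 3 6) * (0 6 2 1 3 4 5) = (0 6)(2 3 5 4)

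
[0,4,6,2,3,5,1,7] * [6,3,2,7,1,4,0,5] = [6,1,0,2,7,4,3,5]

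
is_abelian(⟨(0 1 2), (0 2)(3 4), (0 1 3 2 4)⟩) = no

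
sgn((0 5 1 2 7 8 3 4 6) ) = 1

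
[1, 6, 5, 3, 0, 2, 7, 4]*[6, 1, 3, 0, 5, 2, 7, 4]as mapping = [0→1, 1→7, 2→2, 3→0, 4→6, 5→3, 6→4, 7→5]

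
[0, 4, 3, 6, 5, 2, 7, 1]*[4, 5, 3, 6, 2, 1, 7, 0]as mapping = [0→4, 1→2, 2→6, 3→7, 4→1, 5→3, 6→0, 7→5]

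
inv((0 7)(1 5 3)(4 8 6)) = (0 7)(1 3 5)(4 6 8)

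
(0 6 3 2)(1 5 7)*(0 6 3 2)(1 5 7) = (0 3)(1 7 5)(2 6)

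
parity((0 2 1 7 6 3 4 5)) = odd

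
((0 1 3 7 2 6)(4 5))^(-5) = (0 1 3 7 2 6)(4 5)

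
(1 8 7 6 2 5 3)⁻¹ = (1 3 5 2 6 7 8)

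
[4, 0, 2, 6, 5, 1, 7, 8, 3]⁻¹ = [1, 5, 2, 8, 0, 4, 3, 6, 7]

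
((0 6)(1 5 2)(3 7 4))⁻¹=(0 6)(1 2 5)(3 4 7)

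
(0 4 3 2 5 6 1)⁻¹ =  (0 1 6 5 2 3 4)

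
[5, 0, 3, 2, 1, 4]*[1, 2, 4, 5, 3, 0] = [0, 1, 5, 4, 2, 3]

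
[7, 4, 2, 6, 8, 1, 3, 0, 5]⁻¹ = [7, 5, 2, 6, 1, 8, 3, 0, 4]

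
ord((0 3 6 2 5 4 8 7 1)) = 9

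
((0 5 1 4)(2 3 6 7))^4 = ()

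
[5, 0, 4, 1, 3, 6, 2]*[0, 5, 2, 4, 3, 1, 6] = [1, 0, 3, 5, 4, 6, 2] 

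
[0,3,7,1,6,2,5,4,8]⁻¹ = [0,3,5,1,7,6,4,2,8]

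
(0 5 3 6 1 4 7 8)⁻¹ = (0 8 7 4 1 6 3 5)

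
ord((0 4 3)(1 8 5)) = 3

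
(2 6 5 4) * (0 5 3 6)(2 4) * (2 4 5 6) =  (0 6 3 2)(4 5)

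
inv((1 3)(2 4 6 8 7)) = (1 3)(2 7 8 6 4)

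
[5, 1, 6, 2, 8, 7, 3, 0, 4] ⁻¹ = [7, 1, 3, 6, 8, 0, 2, 5, 4] 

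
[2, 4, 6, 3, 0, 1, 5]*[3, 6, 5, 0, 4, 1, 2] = [5, 4, 2, 0, 3, 6, 1]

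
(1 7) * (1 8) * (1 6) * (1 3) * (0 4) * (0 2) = (0 4 2) (1 7 8 6 3) 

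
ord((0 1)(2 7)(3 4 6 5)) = 4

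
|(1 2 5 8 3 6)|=6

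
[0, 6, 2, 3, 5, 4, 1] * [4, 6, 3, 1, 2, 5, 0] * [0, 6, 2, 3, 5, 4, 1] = [5, 0, 3, 6, 4, 2, 1]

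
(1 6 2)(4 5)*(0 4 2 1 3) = (0 4 5 2 3)(1 6)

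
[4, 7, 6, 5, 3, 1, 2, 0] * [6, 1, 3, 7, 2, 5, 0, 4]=[2, 4, 0, 5, 7, 1, 3, 6]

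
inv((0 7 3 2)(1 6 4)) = (0 2 3 7)(1 4 6)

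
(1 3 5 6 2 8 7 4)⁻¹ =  (1 4 7 8 2 6 5 3)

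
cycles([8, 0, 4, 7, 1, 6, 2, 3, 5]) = (0 8 5 6 2 4 1)(3 7)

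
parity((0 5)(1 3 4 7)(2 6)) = odd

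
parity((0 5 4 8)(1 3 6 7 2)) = odd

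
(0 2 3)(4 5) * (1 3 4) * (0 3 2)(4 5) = (1 2 5)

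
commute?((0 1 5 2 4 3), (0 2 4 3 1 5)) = no:(0 1 5 2 4 3)*(0 2 4 3 1 5) = (0 5 4 1)(2 3), (0 2 4 3 1 5)*(0 1 5 2 4 3) = (0 4)(1 2 3 5)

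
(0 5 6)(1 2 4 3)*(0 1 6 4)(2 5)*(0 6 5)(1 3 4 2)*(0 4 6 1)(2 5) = (1 4 6 3 2)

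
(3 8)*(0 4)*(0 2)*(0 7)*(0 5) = (0 4 2 7 5)(3 8)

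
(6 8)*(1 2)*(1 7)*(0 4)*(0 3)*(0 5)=(0 4 3 5)(1 2 7)(6 8)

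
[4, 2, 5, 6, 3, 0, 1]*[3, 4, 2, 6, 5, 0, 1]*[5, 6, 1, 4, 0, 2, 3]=[2, 1, 5, 6, 3, 4, 0]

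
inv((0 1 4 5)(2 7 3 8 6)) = (0 5 4 1)(2 6 8 3 7)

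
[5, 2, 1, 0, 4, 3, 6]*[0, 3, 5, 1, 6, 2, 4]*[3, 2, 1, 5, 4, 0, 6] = [1, 0, 5, 3, 6, 2, 4]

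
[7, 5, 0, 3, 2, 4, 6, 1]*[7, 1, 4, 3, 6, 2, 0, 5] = [5, 2, 7, 3, 4, 6, 0, 1]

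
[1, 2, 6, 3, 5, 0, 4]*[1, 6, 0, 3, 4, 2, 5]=[6, 0, 5, 3, 2, 1, 4]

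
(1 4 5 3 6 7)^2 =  (1 5 6)(3 7 4)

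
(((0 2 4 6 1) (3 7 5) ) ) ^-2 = (0 6 2 1 4) (3 7 5) 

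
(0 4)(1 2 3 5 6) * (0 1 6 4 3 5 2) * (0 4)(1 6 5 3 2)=(0 2 3 1 4 6 5)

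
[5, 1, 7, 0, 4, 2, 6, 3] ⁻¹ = [3, 1, 5, 7, 4, 0, 6, 2] 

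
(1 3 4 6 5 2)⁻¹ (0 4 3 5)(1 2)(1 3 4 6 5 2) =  (0 6 4 2)(1 3)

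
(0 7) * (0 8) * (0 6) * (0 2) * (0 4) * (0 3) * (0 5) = (0 7 8 6 2 4 3 5)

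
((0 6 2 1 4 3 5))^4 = (0 4 6 3 2 5 1)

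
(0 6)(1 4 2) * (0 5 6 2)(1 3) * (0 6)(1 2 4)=(0 4 6 5)(2 3)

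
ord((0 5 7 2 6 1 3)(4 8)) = 14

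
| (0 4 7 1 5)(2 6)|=10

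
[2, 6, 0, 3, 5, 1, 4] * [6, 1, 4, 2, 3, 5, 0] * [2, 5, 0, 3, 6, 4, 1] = [6, 2, 1, 0, 4, 5, 3]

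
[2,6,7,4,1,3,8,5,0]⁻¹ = [8,4,0,5,3,7,1,2,6]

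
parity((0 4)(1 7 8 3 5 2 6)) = odd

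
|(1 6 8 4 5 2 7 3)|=8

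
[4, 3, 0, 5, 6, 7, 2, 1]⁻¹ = [2, 7, 6, 1, 0, 3, 4, 5]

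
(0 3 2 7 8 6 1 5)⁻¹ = (0 5 1 6 8 7 2 3)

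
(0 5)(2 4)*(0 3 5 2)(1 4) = (0 2 1 4)(3 5)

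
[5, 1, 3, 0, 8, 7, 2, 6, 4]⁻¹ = [3, 1, 6, 2, 8, 0, 7, 5, 4]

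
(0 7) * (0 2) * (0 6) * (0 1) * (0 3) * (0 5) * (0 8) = (0 7 2 6 1 3 5 8)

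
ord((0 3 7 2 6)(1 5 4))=15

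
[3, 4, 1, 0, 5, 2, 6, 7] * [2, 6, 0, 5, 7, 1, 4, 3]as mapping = [0→5, 1→7, 2→6, 3→2, 4→1, 5→0, 6→4, 7→3]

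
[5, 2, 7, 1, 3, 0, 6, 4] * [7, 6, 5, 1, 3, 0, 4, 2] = [0, 5, 2, 6, 1, 7, 4, 3]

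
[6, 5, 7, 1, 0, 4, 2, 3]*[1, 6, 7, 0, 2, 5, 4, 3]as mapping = [0→4, 1→5, 2→3, 3→6, 4→1, 5→2, 6→7, 7→0]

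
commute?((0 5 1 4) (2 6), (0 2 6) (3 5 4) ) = no:(0 5 1 4) (2 6) * (0 2 6) (3 5 4) = (0 4 2) (1 3 5), (0 2 6) (3 5 4) * (0 5 1 4) (2 6) = (0 6 5) (1 4 3) 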